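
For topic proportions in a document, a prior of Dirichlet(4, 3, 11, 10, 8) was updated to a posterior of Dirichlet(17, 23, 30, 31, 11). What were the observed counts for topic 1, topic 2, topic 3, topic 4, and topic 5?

counts (13, 20, 19, 21, 3)

For a Dirichlet(α) prior with multinomial counts c, the posterior is Dirichlet(α + c) componentwise.
Counts are posterior − prior componentwise: 17−4=13, 23−3=20, 30−11=19, 31−10=21, 11−8=3.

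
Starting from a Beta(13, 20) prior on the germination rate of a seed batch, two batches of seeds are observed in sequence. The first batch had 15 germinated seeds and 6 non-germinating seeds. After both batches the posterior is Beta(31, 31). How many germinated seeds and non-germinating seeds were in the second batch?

Because Beta–binomial updating is additive in the counts, the combined data contributed (α_post−α_prior, β_post−β_prior) successes and failures.
Total across both batches: 31−13=18 germinated seeds, 31−20=11 non-germinating seeds.
Subtract the first batch: 18−15=3 germinated seeds and 11−6=5 non-germinating seeds.

3 germinated seeds and 5 non-germinating seeds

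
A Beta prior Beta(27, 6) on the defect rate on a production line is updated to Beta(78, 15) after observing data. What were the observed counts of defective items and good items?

A Beta(a, b) prior with s successes and f failures in binomial data gives a Beta(a+s, b+f) posterior.
So s = 78 − 27 = 51 and f = 15 − 6 = 9.

51 defective items and 9 good items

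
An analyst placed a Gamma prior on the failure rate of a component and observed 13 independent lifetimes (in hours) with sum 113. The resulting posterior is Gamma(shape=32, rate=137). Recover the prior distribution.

For an exponential likelihood with a Gamma(α, β) prior on the rate, n observations with total T give posterior Gamma(α+n, β+T).
So α = 32 − 13 = 19 and β = 137 − 113 = 24.

Gamma(shape=19, rate=24)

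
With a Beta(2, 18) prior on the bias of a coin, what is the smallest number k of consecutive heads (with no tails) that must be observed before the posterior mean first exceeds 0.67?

k = 35

After k heads and 0 tails the posterior is Beta(2+k, 18), with mean (2+k)/(2+18+k).
Set (2+k)/(20+k) > 0.67 and solve: k > (0.67·20 − 2)/(1 − 0.67) = 34.545.
The smallest integer exceeding 34.545 is 35.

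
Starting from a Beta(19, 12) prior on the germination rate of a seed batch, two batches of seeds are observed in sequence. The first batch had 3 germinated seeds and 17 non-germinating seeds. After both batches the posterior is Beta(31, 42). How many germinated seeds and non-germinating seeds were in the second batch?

Because Beta–binomial updating is additive in the counts, the combined data contributed (α_post−α_prior, β_post−β_prior) successes and failures.
Total across both batches: 31−19=12 germinated seeds, 42−12=30 non-germinating seeds.
Subtract the first batch: 12−3=9 germinated seeds and 30−17=13 non-germinating seeds.

9 germinated seeds and 13 non-germinating seeds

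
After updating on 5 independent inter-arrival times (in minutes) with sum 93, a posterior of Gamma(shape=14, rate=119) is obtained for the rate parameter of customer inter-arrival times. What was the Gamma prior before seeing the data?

Gamma(shape=9, rate=26)

Gamma–exponential conjugacy: posterior shape = α + n, posterior rate = β + Σtᵢ.
So α = 14 − 5 = 9 and β = 119 − 93 = 26.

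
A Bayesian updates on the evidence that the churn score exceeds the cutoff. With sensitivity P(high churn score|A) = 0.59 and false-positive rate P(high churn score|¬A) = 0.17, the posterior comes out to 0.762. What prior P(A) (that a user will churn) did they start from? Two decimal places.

Bayes' rule in odds form gives O(A|E) = O(A)·[P(E|A)/P(E|¬A)], hence O(A) = O(A|E)/LR.
Posterior odds = 0.762/(1−0.762) = 3.2017. LR = 0.59/0.17 = 3.4706.
Prior odds = 3.2017/3.4706 = 0.9225, so P(A) = 0.9225/(1+0.9225) ≈ 0.48.

P(A) = 0.48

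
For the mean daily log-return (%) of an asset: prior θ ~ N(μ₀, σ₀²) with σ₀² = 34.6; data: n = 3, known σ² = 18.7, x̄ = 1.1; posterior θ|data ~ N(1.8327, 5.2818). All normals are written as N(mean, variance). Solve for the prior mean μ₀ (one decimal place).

μ₀ = 5.9

The posterior mean is a precision-weighted average: μ_n = (τ₀μ₀ + τ_data·x̄)/(τ₀+τ_data), with τ₀=1/σ₀² and τ_data=n/σ².
Here τ₀ = 1/34.6 = 0.028902 and τ_data = 3/18.7 = 0.160428, so τ_n = 0.189330.
Rearranging for μ₀: μ₀ = (μ_n·τ_n − τ_data·x̄)/τ₀ = (1.8327·0.189330 − 0.160428·1.1) / 0.028902 = 0.170514/0.028902 ≈ 5.9.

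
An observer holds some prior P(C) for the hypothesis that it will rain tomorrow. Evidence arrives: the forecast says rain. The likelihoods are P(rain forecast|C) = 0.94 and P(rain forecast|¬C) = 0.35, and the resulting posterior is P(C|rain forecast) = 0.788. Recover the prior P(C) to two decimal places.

In odds form, posterior odds = prior odds × likelihood ratio, so prior odds = posterior odds ÷ LR.
Posterior odds = 0.788/(1−0.788) = 3.7170. LR = 0.94/0.35 = 2.6857.
Prior odds = 3.7170/2.6857 = 1.3840, so P(C) = 1.3840/(1+1.3840) ≈ 0.58.

P(C) = 0.58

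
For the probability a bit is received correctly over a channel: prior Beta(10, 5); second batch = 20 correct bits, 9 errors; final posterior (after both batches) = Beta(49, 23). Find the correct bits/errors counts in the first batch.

19 correct bits and 9 errors

Because Beta–binomial updating is additive in the counts, the combined data contributed (α_post−α_prior, β_post−β_prior) successes and failures.
Total across both batches: 49−10=39 correct bits, 23−5=18 errors.
Subtract the second batch: 39−20=19 correct bits and 18−9=9 errors.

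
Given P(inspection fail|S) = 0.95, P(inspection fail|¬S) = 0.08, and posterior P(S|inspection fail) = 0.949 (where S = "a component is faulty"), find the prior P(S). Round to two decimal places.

In odds form, posterior odds = prior odds × likelihood ratio, so prior odds = posterior odds ÷ LR.
Posterior odds = 0.949/(1−0.949) = 18.6078. LR = 0.95/0.08 = 11.8750.
Prior odds = 18.6078/11.8750 = 1.5670, so P(S) = 1.5670/(1+1.5670) ≈ 0.61.

P(S) = 0.61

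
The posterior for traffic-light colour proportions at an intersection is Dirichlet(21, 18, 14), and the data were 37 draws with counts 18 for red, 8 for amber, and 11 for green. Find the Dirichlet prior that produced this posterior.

For a Dirichlet(α) prior with multinomial counts c, the posterior is Dirichlet(α + c) componentwise.
Subtract each count from the matching posterior parameter: 21−18=3, 18−8=10, 14−11=3.

Dirichlet(3, 10, 3)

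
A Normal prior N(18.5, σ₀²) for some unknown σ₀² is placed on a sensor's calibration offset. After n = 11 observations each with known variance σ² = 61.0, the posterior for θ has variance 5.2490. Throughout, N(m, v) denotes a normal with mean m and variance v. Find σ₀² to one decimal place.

For the Normal–Normal model with known σ², precisions add: τ_n = τ₀ + n/σ².
So 1/σ₀² = 1/5.2490 − 11/61.0 = 0.190512 − 0.180328 = 0.010184.
Hence σ₀² = 1/0.010184 ≈ 98.2.

σ₀² = 98.2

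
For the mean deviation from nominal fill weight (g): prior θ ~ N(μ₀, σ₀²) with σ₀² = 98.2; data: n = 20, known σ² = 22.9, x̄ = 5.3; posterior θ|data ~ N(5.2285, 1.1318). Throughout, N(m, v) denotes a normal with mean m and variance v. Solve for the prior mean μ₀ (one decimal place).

μ₀ = -0.9

The posterior mean is a precision-weighted average: μ_n = (τ₀μ₀ + τ_data·x̄)/(τ₀+τ_data), with τ₀=1/σ₀² and τ_data=n/σ².
Here τ₀ = 1/98.2 = 0.010183 and τ_data = 20/22.9 = 0.873362, so τ_n = 0.883545.
Rearranging for μ₀: μ₀ = (μ_n·τ_n − τ_data·x̄)/τ₀ = (5.2285·0.883545 − 0.873362·5.3) / 0.010183 = -0.009204/0.010183 ≈ -0.9.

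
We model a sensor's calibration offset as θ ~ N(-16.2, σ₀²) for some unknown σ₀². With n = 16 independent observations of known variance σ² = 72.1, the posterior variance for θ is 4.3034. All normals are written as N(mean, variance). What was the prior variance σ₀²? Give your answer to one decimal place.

For the Normal–Normal model with known σ², precisions add: τ_n = τ₀ + n/σ².
So 1/σ₀² = 1/4.3034 − 16/72.1 = 0.232374 − 0.221914 = 0.010460.
Hence σ₀² = 1/0.010460 ≈ 95.6.

σ₀² = 95.6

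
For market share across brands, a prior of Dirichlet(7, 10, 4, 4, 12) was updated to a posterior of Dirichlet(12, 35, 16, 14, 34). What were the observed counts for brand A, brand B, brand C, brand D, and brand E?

For a Dirichlet(α) prior with multinomial counts c, the posterior is Dirichlet(α + c) componentwise.
Counts are posterior − prior componentwise: 12−7=5, 35−10=25, 16−4=12, 14−4=10, 34−12=22.

counts (5, 25, 12, 10, 22)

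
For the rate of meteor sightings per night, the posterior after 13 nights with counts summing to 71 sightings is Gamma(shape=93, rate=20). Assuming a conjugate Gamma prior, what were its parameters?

Gamma(shape=22, rate=7)

A Gamma(α, β) prior (rate parametrization) on a Poisson rate with n observations summing to S gives posterior Gamma(α+S, β+n).
So α = 93 − 71 = 22 and β = 20 − 13 = 7.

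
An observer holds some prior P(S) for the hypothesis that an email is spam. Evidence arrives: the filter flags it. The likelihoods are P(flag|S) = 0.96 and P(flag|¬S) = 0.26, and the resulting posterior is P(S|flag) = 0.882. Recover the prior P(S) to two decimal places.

P(S) = 0.67

Bayes' rule in odds form gives O(S|E) = O(S)·[P(E|S)/P(E|¬S)], hence O(S) = O(S|E)/LR.
Posterior odds = 0.882/(1−0.882) = 7.4746. LR = 0.96/0.26 = 3.6923.
Prior odds = 7.4746/3.6923 = 2.0244, so P(S) = 2.0244/(1+2.0244) ≈ 0.67.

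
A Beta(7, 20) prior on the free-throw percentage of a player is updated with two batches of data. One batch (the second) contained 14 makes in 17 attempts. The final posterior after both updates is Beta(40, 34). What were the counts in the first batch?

19 makes and 11 misses

Sequential conjugate updates are equivalent to a single update on the pooled data, so total successes = posterior α − prior α and total failures = posterior β − prior β.
Total across both batches: 40−7=33 makes, 34−20=14 misses.
Subtract the second batch: 33−14=19 makes and 14−3=11 misses.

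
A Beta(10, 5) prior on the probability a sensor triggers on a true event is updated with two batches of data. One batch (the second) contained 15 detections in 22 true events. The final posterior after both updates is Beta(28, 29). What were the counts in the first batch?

Sequential conjugate updates are equivalent to a single update on the pooled data, so total successes = posterior α − prior α and total failures = posterior β − prior β.
Total across both batches: 28−10=18 detections, 29−5=24 misses.
Subtract the second batch: 18−15=3 detections and 24−7=17 misses.

3 detections and 17 misses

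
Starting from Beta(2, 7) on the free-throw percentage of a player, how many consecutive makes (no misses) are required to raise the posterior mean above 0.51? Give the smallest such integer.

k = 6

After k makes and 0 misses the posterior is Beta(2+k, 7), with mean (2+k)/(2+7+k).
Set (2+k)/(9+k) > 0.51 and solve: k > (0.51·9 − 2)/(1 − 0.51) = 5.286.
The smallest integer exceeding 5.286 is 6.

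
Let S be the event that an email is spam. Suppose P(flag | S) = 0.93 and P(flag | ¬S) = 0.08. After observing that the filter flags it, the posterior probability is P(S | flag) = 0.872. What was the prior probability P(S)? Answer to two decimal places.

Bayes' rule in odds form gives O(S|E) = O(S)·[P(E|S)/P(E|¬S)], hence O(S) = O(S|E)/LR.
Posterior odds = 0.872/(1−0.872) = 6.8125. LR = 0.93/0.08 = 11.6250.
Prior odds = 6.8125/11.6250 = 0.5860, so P(S) = 0.5860/(1+0.5860) ≈ 0.37.

P(S) = 0.37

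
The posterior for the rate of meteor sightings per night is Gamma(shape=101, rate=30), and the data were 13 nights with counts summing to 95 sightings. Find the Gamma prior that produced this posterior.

Gamma(shape=6, rate=17)

A Gamma(α, β) prior (rate parametrization) on a Poisson rate with n observations summing to S gives posterior Gamma(α+S, β+n).
So α = 101 − 95 = 6 and β = 30 − 13 = 17.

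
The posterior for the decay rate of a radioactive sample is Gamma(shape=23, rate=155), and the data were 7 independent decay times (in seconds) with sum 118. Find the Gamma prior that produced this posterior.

Gamma(shape=16, rate=37)

For an exponential likelihood with a Gamma(α, β) prior on the rate, n observations with total T give posterior Gamma(α+n, β+T).
So α = 23 − 7 = 16 and β = 155 − 118 = 37.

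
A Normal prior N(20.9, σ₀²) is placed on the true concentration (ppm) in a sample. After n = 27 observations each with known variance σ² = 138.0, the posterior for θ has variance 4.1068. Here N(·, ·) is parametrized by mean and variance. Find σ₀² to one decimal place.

Posterior precision equals prior precision plus data precision: 1/σ_n² = 1/σ₀² + n/σ².
So 1/σ₀² = 1/4.1068 − 27/138.0 = 0.243499 − 0.195652 = 0.047847.
Hence σ₀² = 1/0.047847 ≈ 20.9.

σ₀² = 20.9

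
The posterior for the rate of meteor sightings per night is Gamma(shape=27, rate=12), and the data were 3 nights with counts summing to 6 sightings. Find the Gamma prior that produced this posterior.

Gamma–Poisson conjugacy: posterior shape = α + Σxᵢ, posterior rate = β + n.
So α = 27 − 6 = 21 and β = 12 − 3 = 9.

Gamma(shape=21, rate=9)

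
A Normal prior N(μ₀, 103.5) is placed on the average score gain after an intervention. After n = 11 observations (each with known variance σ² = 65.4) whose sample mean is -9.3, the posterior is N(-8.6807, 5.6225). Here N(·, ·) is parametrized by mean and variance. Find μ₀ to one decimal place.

μ₀ = 2.1

With known observation variance, the Normal–Normal posterior has precision τ_n = τ₀ + n/σ² and mean μ_n = (τ₀μ₀ + (n/σ²)x̄)/τ_n.
Here τ₀ = 1/103.5 = 0.009662 and τ_data = 11/65.4 = 0.168196, so τ_n = 0.177858.
Rearranging for μ₀: μ₀ = (μ_n·τ_n − τ_data·x̄)/τ₀ = (-8.6807·0.177858 − 0.168196·-9.3) / 0.009662 = 0.020291/0.009662 ≈ 2.1.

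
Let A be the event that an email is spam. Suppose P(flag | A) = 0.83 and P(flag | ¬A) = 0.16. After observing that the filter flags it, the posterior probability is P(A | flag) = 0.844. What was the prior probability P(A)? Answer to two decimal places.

Bayes' rule in odds form gives O(A|E) = O(A)·[P(E|A)/P(E|¬A)], hence O(A) = O(A|E)/LR.
Posterior odds = 0.844/(1−0.844) = 5.4103. LR = 0.83/0.16 = 5.1875.
Prior odds = 5.4103/5.1875 = 1.0429, so P(A) = 1.0429/(1+1.0429) ≈ 0.51.

P(A) = 0.51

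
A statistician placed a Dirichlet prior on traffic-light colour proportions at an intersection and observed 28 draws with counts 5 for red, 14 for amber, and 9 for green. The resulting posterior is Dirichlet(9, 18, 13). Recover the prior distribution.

For a Dirichlet(α) prior with multinomial counts c, the posterior is Dirichlet(α + c) componentwise.
Subtract each count from the matching posterior parameter: 9−5=4, 18−14=4, 13−9=4.

Dirichlet(4, 4, 4)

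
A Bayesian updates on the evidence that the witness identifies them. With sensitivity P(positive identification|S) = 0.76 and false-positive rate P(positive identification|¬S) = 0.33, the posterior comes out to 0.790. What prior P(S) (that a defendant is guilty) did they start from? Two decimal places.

Bayes' rule in odds form gives O(S|E) = O(S)·[P(E|S)/P(E|¬S)], hence O(S) = O(S|E)/LR.
Posterior odds = 0.790/(1−0.790) = 3.7619. LR = 0.76/0.33 = 2.3030.
Prior odds = 3.7619/2.3030 = 1.6335, so P(S) = 1.6335/(1+1.6335) ≈ 0.62.

P(S) = 0.62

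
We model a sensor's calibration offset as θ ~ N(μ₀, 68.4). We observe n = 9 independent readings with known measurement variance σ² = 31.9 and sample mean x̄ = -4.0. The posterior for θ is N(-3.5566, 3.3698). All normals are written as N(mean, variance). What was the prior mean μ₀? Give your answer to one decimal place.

μ₀ = 5.0

The posterior mean is a precision-weighted average: μ_n = (τ₀μ₀ + τ_data·x̄)/(τ₀+τ_data), with τ₀=1/σ₀² and τ_data=n/σ².
Here τ₀ = 1/68.4 = 0.014620 and τ_data = 9/31.9 = 0.282132, so τ_n = 0.296752.
Rearranging for μ₀: μ₀ = (μ_n·τ_n − τ_data·x̄)/τ₀ = (-3.5566·0.296752 − 0.282132·-4.0) / 0.014620 = 0.073100/0.014620 ≈ 5.0.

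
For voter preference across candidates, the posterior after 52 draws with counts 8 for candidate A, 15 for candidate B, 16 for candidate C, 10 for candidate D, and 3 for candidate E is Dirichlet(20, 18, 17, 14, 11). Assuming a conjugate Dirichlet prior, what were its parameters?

For a Dirichlet(α) prior with multinomial counts c, the posterior is Dirichlet(α + c) componentwise.
Subtract each count from the matching posterior parameter: 20−8=12, 18−15=3, 17−16=1, 14−10=4, 11−3=8.

Dirichlet(12, 3, 1, 4, 8)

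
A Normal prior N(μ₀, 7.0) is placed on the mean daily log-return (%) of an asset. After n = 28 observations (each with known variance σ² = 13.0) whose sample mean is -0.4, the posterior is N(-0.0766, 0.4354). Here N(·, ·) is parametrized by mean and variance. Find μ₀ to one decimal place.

μ₀ = 4.8

The posterior mean is a precision-weighted average: μ_n = (τ₀μ₀ + τ_data·x̄)/(τ₀+τ_data), with τ₀=1/σ₀² and τ_data=n/σ².
Here τ₀ = 1/7.0 = 0.142857 and τ_data = 28/13.0 = 2.153846, so τ_n = 2.296703.
Rearranging for μ₀: μ₀ = (μ_n·τ_n − τ_data·x̄)/τ₀ = (-0.0766·2.296703 − 2.153846·-0.4) / 0.142857 = 0.685611/0.142857 ≈ 4.8.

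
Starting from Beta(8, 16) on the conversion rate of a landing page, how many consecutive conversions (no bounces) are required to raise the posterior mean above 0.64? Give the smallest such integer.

k = 21

After k conversions and 0 bounces the posterior is Beta(8+k, 16), with mean (8+k)/(8+16+k).
Set (8+k)/(24+k) > 0.64 and solve: k > (0.64·24 − 8)/(1 − 0.64) = 20.444.
The smallest integer exceeding 20.444 is 21.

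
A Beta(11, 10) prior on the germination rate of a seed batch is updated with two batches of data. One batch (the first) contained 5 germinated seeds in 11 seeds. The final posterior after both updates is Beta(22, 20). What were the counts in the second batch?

Sequential conjugate updates are equivalent to a single update on the pooled data, so total successes = posterior α − prior α and total failures = posterior β − prior β.
Total across both batches: 22−11=11 germinated seeds, 20−10=10 non-germinating seeds.
Subtract the first batch: 11−5=6 germinated seeds and 10−6=4 non-germinating seeds.

6 germinated seeds and 4 non-germinating seeds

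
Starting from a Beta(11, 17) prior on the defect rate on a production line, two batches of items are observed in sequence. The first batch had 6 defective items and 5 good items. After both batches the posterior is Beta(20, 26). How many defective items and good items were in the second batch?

3 defective items and 4 good items

Because Beta–binomial updating is additive in the counts, the combined data contributed (α_post−α_prior, β_post−β_prior) successes and failures.
Total across both batches: 20−11=9 defective items, 26−17=9 good items.
Subtract the first batch: 9−6=3 defective items and 9−5=4 good items.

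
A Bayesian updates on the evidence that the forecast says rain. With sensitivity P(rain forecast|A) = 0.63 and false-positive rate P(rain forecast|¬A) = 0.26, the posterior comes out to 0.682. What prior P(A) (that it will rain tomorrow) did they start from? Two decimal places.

P(A) = 0.47

In odds form, posterior odds = prior odds × likelihood ratio, so prior odds = posterior odds ÷ LR.
Posterior odds = 0.682/(1−0.682) = 2.1447. LR = 0.63/0.26 = 2.4231.
Prior odds = 2.1447/2.4231 = 0.8851, so P(A) = 0.8851/(1+0.8851) ≈ 0.47.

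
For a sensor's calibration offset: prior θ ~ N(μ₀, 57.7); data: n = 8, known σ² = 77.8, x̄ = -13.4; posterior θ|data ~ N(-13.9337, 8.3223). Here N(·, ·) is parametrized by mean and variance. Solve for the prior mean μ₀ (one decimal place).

μ₀ = -17.1

The posterior mean is a precision-weighted average: μ_n = (τ₀μ₀ + τ_data·x̄)/(τ₀+τ_data), with τ₀=1/σ₀² and τ_data=n/σ².
Here τ₀ = 1/57.7 = 0.017331 and τ_data = 8/77.8 = 0.102828, so τ_n = 0.120159.
Rearranging for μ₀: μ₀ = (μ_n·τ_n − τ_data·x̄)/τ₀ = (-13.9337·0.120159 − 0.102828·-13.4) / 0.017331 = -0.296364/0.017331 ≈ -17.1.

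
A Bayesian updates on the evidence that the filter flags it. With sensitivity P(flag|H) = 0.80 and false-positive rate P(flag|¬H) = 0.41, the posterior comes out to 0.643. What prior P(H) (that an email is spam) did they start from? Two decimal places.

P(H) = 0.48

Bayes' rule in odds form gives O(H|E) = O(H)·[P(E|H)/P(E|¬H)], hence O(H) = O(H|E)/LR.
Posterior odds = 0.643/(1−0.643) = 1.8011. LR = 0.80/0.41 = 1.9512.
Prior odds = 1.8011/1.9512 = 0.9231, so P(H) = 0.9231/(1+0.9231) ≈ 0.48.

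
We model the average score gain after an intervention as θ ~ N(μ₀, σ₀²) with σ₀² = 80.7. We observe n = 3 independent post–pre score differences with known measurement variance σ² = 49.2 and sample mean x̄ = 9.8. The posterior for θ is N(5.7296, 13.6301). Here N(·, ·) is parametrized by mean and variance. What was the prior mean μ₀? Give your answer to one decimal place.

μ₀ = -14.3

The posterior mean is a precision-weighted average: μ_n = (τ₀μ₀ + τ_data·x̄)/(τ₀+τ_data), with τ₀=1/σ₀² and τ_data=n/σ².
Here τ₀ = 1/80.7 = 0.012392 and τ_data = 3/49.2 = 0.060976, so τ_n = 0.073368.
Rearranging for μ₀: μ₀ = (μ_n·τ_n − τ_data·x̄)/τ₀ = (5.7296·0.073368 − 0.060976·9.8) / 0.012392 = -0.177196/0.012392 ≈ -14.3.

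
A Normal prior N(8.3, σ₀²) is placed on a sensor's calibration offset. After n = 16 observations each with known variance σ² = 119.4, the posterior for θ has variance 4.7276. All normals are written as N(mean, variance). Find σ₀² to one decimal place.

Posterior precision equals prior precision plus data precision: 1/σ_n² = 1/σ₀² + n/σ².
So 1/σ₀² = 1/4.7276 − 16/119.4 = 0.211524 − 0.134003 = 0.077521.
Hence σ₀² = 1/0.077521 ≈ 12.9.

σ₀² = 12.9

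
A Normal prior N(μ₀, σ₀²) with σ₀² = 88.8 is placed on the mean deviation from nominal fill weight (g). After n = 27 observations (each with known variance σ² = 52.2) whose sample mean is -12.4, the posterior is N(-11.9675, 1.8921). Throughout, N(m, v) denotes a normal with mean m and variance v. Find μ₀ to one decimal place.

The posterior mean is a precision-weighted average: μ_n = (τ₀μ₀ + τ_data·x̄)/(τ₀+τ_data), with τ₀=1/σ₀² and τ_data=n/σ².
Here τ₀ = 1/88.8 = 0.011261 and τ_data = 27/52.2 = 0.517241, so τ_n = 0.528502.
Rearranging for μ₀: μ₀ = (μ_n·τ_n − τ_data·x̄)/τ₀ = (-11.9675·0.528502 − 0.517241·-12.4) / 0.011261 = 0.088941/0.011261 ≈ 7.9.

μ₀ = 7.9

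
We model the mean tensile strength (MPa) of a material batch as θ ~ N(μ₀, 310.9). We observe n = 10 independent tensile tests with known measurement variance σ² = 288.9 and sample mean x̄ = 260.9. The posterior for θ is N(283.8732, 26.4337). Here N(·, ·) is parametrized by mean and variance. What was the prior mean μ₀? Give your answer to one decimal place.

With known observation variance, the Normal–Normal posterior has precision τ_n = τ₀ + n/σ² and mean μ_n = (τ₀μ₀ + (n/σ²)x̄)/τ_n.
Here τ₀ = 1/310.9 = 0.003216 and τ_data = 10/288.9 = 0.034614, so τ_n = 0.037830.
Rearranging for μ₀: μ₀ = (μ_n·τ_n − τ_data·x̄)/τ₀ = (283.8732·0.037830 − 0.034614·260.9) / 0.003216 = 1.708131/0.003216 ≈ 531.1.

μ₀ = 531.1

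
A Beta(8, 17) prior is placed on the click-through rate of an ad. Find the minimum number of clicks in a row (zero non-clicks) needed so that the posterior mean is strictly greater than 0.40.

k = 4

After k clicks and 0 non-clicks the posterior is Beta(8+k, 17), with mean (8+k)/(8+17+k).
Set (8+k)/(25+k) > 0.40 and solve: k > (0.40·25 − 8)/(1 − 0.40) = 3.333.
The smallest integer exceeding 3.333 is 4.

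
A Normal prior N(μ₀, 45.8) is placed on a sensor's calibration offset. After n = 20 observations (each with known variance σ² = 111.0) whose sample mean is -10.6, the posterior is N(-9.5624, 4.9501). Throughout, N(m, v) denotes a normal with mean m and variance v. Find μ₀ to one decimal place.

μ₀ = -1.0

With known observation variance, the Normal–Normal posterior has precision τ_n = τ₀ + n/σ² and mean μ_n = (τ₀μ₀ + (n/σ²)x̄)/τ_n.
Here τ₀ = 1/45.8 = 0.021834 and τ_data = 20/111.0 = 0.180180, so τ_n = 0.202014.
Rearranging for μ₀: μ₀ = (μ_n·τ_n − τ_data·x̄)/τ₀ = (-9.5624·0.202014 − 0.180180·-10.6) / 0.021834 = -0.021831/0.021834 ≈ -1.0.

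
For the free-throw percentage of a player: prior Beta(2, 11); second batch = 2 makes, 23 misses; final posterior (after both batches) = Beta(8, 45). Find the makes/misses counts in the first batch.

Sequential conjugate updates are equivalent to a single update on the pooled data, so total successes = posterior α − prior α and total failures = posterior β − prior β.
Total across both batches: 8−2=6 makes, 45−11=34 misses.
Subtract the second batch: 6−2=4 makes and 34−23=11 misses.

4 makes and 11 misses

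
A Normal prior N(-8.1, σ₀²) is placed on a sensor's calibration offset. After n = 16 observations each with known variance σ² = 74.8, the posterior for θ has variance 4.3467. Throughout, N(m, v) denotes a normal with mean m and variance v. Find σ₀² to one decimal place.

σ₀² = 61.9

Posterior precision equals prior precision plus data precision: 1/σ_n² = 1/σ₀² + n/σ².
So 1/σ₀² = 1/4.3467 − 16/74.8 = 0.230060 − 0.213904 = 0.016156.
Hence σ₀² = 1/0.016156 ≈ 61.9.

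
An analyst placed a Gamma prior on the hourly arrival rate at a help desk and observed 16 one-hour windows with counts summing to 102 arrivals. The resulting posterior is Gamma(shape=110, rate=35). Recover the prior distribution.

A Gamma(α, β) prior (rate parametrization) on a Poisson rate with n observations summing to S gives posterior Gamma(α+S, β+n).
So α = 110 − 102 = 8 and β = 35 − 16 = 19.

Gamma(shape=8, rate=19)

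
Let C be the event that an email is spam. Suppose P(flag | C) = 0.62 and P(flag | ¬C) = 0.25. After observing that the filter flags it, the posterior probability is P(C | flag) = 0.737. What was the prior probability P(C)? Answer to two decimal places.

Bayes' rule in odds form gives O(C|E) = O(C)·[P(E|C)/P(E|¬C)], hence O(C) = O(C|E)/LR.
Posterior odds = 0.737/(1−0.737) = 2.8023. LR = 0.62/0.25 = 2.4800.
Prior odds = 2.8023/2.4800 = 1.1300, so P(C) = 1.1300/(1+1.1300) ≈ 0.53.

P(C) = 0.53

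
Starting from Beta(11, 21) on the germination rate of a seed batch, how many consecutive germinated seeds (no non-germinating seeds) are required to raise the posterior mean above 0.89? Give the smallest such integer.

After k germinated seeds and 0 non-germinating seeds the posterior is Beta(11+k, 21), with mean (11+k)/(11+21+k).
Set (11+k)/(32+k) > 0.89 and solve: k > (0.89·32 − 11)/(1 − 0.89) = 158.909.
The smallest integer exceeding 158.909 is 159.

k = 159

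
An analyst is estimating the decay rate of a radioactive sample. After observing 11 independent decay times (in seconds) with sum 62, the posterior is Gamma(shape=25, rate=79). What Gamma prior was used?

Gamma(shape=14, rate=17)

For an exponential likelihood with a Gamma(α, β) prior on the rate, n observations with total T give posterior Gamma(α+n, β+T).
So α = 25 − 11 = 14 and β = 79 − 62 = 17.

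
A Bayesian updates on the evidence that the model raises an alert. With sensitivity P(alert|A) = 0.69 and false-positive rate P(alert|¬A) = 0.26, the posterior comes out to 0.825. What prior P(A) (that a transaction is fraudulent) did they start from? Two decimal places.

Bayes' rule in odds form gives O(A|E) = O(A)·[P(E|A)/P(E|¬A)], hence O(A) = O(A|E)/LR.
Posterior odds = 0.825/(1−0.825) = 4.7143. LR = 0.69/0.26 = 2.6538.
Prior odds = 4.7143/2.6538 = 1.7764, so P(A) = 1.7764/(1+1.7764) ≈ 0.64.

P(A) = 0.64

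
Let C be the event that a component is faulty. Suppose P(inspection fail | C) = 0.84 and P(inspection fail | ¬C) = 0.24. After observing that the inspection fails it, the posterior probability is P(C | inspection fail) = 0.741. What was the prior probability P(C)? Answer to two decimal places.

P(C) = 0.45

In odds form, posterior odds = prior odds × likelihood ratio, so prior odds = posterior odds ÷ LR.
Posterior odds = 0.741/(1−0.741) = 2.8610. LR = 0.84/0.24 = 3.5000.
Prior odds = 2.8610/3.5000 = 0.8174, so P(C) = 0.8174/(1+0.8174) ≈ 0.45.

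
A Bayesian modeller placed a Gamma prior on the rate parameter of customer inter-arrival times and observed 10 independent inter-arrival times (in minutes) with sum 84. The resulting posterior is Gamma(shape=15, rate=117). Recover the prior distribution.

Gamma–exponential conjugacy: posterior shape = α + n, posterior rate = β + Σtᵢ.
So α = 15 − 10 = 5 and β = 117 − 84 = 33.

Gamma(shape=5, rate=33)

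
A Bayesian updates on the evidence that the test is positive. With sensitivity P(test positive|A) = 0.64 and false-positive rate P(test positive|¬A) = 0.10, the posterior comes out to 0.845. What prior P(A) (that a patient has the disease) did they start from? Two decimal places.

In odds form, posterior odds = prior odds × likelihood ratio, so prior odds = posterior odds ÷ LR.
Posterior odds = 0.845/(1−0.845) = 5.4516. LR = 0.64/0.10 = 6.4000.
Prior odds = 5.4516/6.4000 = 0.8518, so P(A) = 0.8518/(1+0.8518) ≈ 0.46.

P(A) = 0.46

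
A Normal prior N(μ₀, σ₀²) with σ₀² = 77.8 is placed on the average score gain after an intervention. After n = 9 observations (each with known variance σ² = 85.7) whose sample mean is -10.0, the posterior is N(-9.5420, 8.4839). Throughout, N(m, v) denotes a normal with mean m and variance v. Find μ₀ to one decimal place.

μ₀ = -5.8

With known observation variance, the Normal–Normal posterior has precision τ_n = τ₀ + n/σ² and mean μ_n = (τ₀μ₀ + (n/σ²)x̄)/τ_n.
Here τ₀ = 1/77.8 = 0.012853 and τ_data = 9/85.7 = 0.105018, so τ_n = 0.117871.
Rearranging for μ₀: μ₀ = (μ_n·τ_n − τ_data·x̄)/τ₀ = (-9.5420·0.117871 − 0.105018·-10.0) / 0.012853 = -0.074545/0.012853 ≈ -5.8.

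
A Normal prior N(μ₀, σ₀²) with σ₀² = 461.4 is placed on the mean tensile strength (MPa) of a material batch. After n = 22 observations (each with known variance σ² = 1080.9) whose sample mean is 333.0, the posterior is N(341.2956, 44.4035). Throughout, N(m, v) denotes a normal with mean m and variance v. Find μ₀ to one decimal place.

With known observation variance, the Normal–Normal posterior has precision τ_n = τ₀ + n/σ² and mean μ_n = (τ₀μ₀ + (n/σ²)x̄)/τ_n.
Here τ₀ = 1/461.4 = 0.002167 and τ_data = 22/1080.9 = 0.020353, so τ_n = 0.022520.
Rearranging for μ₀: μ₀ = (μ_n·τ_n − τ_data·x̄)/τ₀ = (341.2956·0.022520 − 0.020353·333.0) / 0.002167 = 0.908428/0.002167 ≈ 419.2.

μ₀ = 419.2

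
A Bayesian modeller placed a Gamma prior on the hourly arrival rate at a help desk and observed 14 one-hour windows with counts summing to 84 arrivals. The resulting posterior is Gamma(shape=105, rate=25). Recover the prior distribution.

Gamma(shape=21, rate=11)

Gamma–Poisson conjugacy: posterior shape = α + Σxᵢ, posterior rate = β + n.
So α = 105 − 84 = 21 and β = 25 − 14 = 11.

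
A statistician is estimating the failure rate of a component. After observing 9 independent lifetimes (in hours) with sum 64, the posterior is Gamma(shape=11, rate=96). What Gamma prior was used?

For an exponential likelihood with a Gamma(α, β) prior on the rate, n observations with total T give posterior Gamma(α+n, β+T).
So α = 11 − 9 = 2 and β = 96 − 64 = 32.

Gamma(shape=2, rate=32)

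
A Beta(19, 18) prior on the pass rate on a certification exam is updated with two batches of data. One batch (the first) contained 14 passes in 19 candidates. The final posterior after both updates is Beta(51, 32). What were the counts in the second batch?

Sequential conjugate updates are equivalent to a single update on the pooled data, so total successes = posterior α − prior α and total failures = posterior β − prior β.
Total across both batches: 51−19=32 passes, 32−18=14 failures.
Subtract the first batch: 32−14=18 passes and 14−5=9 failures.

18 passes and 9 failures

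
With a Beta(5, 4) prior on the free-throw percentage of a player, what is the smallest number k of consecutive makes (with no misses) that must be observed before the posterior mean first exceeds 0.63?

k = 2

After k makes and 0 misses the posterior is Beta(5+k, 4), with mean (5+k)/(5+4+k).
Set (5+k)/(9+k) > 0.63 and solve: k > (0.63·9 − 5)/(1 − 0.63) = 1.811.
The smallest integer exceeding 1.811 is 2, and checking k=2: (7)/(11) = 0.6364 > 0.63.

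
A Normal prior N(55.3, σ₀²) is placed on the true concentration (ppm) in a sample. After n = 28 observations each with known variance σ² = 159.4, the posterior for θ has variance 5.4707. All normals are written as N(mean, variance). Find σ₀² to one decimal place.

σ₀² = 140.2

For the Normal–Normal model with known σ², precisions add: τ_n = τ₀ + n/σ².
So 1/σ₀² = 1/5.4707 − 28/159.4 = 0.182792 − 0.175659 = 0.007133.
Hence σ₀² = 1/0.007133 ≈ 140.2.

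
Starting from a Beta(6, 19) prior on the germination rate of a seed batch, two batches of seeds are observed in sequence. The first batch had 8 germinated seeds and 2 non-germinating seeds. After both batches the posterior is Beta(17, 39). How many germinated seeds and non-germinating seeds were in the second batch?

3 germinated seeds and 18 non-germinating seeds

Sequential conjugate updates are equivalent to a single update on the pooled data, so total successes = posterior α − prior α and total failures = posterior β − prior β.
Total across both batches: 17−6=11 germinated seeds, 39−19=20 non-germinating seeds.
Subtract the first batch: 11−8=3 germinated seeds and 20−2=18 non-germinating seeds.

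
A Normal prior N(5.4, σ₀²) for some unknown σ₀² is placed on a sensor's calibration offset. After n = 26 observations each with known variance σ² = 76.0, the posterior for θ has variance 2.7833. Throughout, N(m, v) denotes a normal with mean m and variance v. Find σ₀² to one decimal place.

For the Normal–Normal model with known σ², precisions add: τ_n = τ₀ + n/σ².
So 1/σ₀² = 1/2.7833 − 26/76.0 = 0.359286 − 0.342105 = 0.017181.
Hence σ₀² = 1/0.017181 ≈ 58.2.

σ₀² = 58.2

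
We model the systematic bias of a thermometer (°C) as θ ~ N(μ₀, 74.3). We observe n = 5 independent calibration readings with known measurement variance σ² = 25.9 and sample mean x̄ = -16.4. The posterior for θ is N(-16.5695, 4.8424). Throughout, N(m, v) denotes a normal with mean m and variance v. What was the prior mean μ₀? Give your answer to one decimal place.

The posterior mean is a precision-weighted average: μ_n = (τ₀μ₀ + τ_data·x̄)/(τ₀+τ_data), with τ₀=1/σ₀² and τ_data=n/σ².
Here τ₀ = 1/74.3 = 0.013459 and τ_data = 5/25.9 = 0.193050, so τ_n = 0.206509.
Rearranging for μ₀: μ₀ = (μ_n·τ_n − τ_data·x̄)/τ₀ = (-16.5695·0.206509 − 0.193050·-16.4) / 0.013459 = -0.255731/0.013459 ≈ -19.0.

μ₀ = -19.0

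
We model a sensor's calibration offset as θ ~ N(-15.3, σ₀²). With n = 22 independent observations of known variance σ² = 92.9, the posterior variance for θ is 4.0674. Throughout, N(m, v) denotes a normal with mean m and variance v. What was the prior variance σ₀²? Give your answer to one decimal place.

Posterior precision equals prior precision plus data precision: 1/σ_n² = 1/σ₀² + n/σ².
So 1/σ₀² = 1/4.0674 − 22/92.9 = 0.245857 − 0.236814 = 0.009043.
Hence σ₀² = 1/0.009043 ≈ 110.6.

σ₀² = 110.6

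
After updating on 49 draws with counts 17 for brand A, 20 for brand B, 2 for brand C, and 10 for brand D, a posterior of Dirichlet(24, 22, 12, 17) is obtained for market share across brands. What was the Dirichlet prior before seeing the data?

Dirichlet(7, 2, 10, 7)

For a Dirichlet(α) prior with multinomial counts c, the posterior is Dirichlet(α + c) componentwise.
Subtract each count from the matching posterior parameter: 24−17=7, 22−20=2, 12−2=10, 17−10=7.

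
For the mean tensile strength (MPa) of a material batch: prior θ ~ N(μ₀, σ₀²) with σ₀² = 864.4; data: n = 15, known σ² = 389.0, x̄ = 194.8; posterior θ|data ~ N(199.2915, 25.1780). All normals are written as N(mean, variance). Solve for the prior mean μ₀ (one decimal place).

The posterior mean is a precision-weighted average: μ_n = (τ₀μ₀ + τ_data·x̄)/(τ₀+τ_data), with τ₀=1/σ₀² and τ_data=n/σ².
Here τ₀ = 1/864.4 = 0.001157 and τ_data = 15/389.0 = 0.038560, so τ_n = 0.039717.
Rearranging for μ₀: μ₀ = (μ_n·τ_n − τ_data·x̄)/τ₀ = (199.2915·0.039717 − 0.038560·194.8) / 0.001157 = 0.403773/0.001157 ≈ 349.0.

μ₀ = 349.0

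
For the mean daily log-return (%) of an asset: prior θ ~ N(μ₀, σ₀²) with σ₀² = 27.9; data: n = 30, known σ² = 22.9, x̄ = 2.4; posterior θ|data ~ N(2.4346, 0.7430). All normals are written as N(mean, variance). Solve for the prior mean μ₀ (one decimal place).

μ₀ = 3.7

The posterior mean is a precision-weighted average: μ_n = (τ₀μ₀ + τ_data·x̄)/(τ₀+τ_data), with τ₀=1/σ₀² and τ_data=n/σ².
Here τ₀ = 1/27.9 = 0.035842 and τ_data = 30/22.9 = 1.310044, so τ_n = 1.345886.
Rearranging for μ₀: μ₀ = (μ_n·τ_n − τ_data·x̄)/τ₀ = (2.4346·1.345886 − 1.310044·2.4) / 0.035842 = 0.132588/0.035842 ≈ 3.7.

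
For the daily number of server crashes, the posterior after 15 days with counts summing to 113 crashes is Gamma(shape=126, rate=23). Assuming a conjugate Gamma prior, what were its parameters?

Gamma(shape=13, rate=8)

Gamma–Poisson conjugacy: posterior shape = α + Σxᵢ, posterior rate = β + n.
So α = 126 − 113 = 13 and β = 23 − 15 = 8.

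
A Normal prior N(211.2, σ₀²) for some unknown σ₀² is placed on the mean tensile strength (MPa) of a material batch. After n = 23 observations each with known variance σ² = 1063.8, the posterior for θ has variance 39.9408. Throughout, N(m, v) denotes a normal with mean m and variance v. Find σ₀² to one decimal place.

σ₀² = 292.7

For the Normal–Normal model with known σ², precisions add: τ_n = τ₀ + n/σ².
So 1/σ₀² = 1/39.9408 − 23/1063.8 = 0.025037 − 0.021621 = 0.003416.
Hence σ₀² = 1/0.003416 ≈ 292.7.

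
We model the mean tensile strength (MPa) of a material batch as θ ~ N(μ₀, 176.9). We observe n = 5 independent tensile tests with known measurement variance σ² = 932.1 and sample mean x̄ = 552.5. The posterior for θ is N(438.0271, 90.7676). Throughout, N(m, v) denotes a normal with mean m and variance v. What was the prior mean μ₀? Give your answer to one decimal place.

With known observation variance, the Normal–Normal posterior has precision τ_n = τ₀ + n/σ² and mean μ_n = (τ₀μ₀ + (n/σ²)x̄)/τ_n.
Here τ₀ = 1/176.9 = 0.005653 and τ_data = 5/932.1 = 0.005364, so τ_n = 0.011017.
Rearranging for μ₀: μ₀ = (μ_n·τ_n − τ_data·x̄)/τ₀ = (438.0271·0.011017 − 0.005364·552.5) / 0.005653 = 1.862135/0.005653 ≈ 329.4.

μ₀ = 329.4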